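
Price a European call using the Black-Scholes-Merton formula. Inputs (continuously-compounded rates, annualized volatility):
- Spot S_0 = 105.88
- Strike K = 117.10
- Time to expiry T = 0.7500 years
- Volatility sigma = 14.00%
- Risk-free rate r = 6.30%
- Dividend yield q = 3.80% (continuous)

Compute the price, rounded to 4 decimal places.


Answer: Price = 1.9316

Derivation:
d1 = (ln(S/K) + (r - q + 0.5*sigma^2) * T) / (sigma * sqrt(T)) = -0.61547100
d2 = d1 - sigma * sqrt(T) = -0.73671456
exp(-rT) = 0.95384891; exp(-qT) = 0.97190229
C = S_0 * exp(-qT) * N(d1) - K * exp(-rT) * N(d2)
N(d1) = 0.26912186; N(d2) = 0.23064798
C = 105.8800 * 0.97190229 * 0.26912186 - 117.1000 * 0.95384891 * 0.23064798 = 1.9316


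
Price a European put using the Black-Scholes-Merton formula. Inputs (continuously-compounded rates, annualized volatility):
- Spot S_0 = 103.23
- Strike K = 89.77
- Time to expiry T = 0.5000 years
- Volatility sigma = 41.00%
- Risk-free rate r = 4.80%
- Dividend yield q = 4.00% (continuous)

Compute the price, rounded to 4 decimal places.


d1 = (ln(S/K) + (r - q + 0.5*sigma^2) * T) / (sigma * sqrt(T)) = 0.64065138
d2 = d1 - sigma * sqrt(T) = 0.35073760
exp(-rT) = 0.97628571; exp(-qT) = 0.98019867
P = K * exp(-rT) * N(-d2) - S_0 * exp(-qT) * N(-d1)
N(-d1) = 0.26087460; N(-d2) = 0.36289261
P = 89.7700 * 0.97628571 * 0.36289261 - 103.2300 * 0.98019867 * 0.26087460 = 5.4075

Answer: Price = 5.4075


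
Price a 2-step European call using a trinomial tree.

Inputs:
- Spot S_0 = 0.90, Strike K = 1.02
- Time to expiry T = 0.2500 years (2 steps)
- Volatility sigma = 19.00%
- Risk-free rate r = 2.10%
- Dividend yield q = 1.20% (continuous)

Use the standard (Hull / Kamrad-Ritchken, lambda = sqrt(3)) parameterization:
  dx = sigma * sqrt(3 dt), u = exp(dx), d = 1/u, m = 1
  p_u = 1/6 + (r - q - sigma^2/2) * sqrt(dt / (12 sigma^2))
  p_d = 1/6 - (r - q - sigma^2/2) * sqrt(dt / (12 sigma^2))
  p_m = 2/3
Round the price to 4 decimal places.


Answer: Price = V(0,0) = 0.0030

Derivation:
dt = T/N = 0.125000; dx = sigma*sqrt(3*dt) = 0.116351
u = exp(dx) = 1.123390; d = 1/u = 0.890163
p_u = 0.161805, p_m = 0.666667, p_d = 0.171528
Discount per step: exp(-r*dt) = 0.997378
Stock lattice S(k, j) with j the centered position index:
  k=0: S(0,+0) = 0.9000
  k=1: S(1,-1) = 0.8011; S(1,+0) = 0.9000; S(1,+1) = 1.0111
  k=2: S(2,-2) = 0.7132; S(2,-1) = 0.8011; S(2,+0) = 0.9000; S(2,+1) = 1.0111; S(2,+2) = 1.1358
Terminal payoffs V(N, j) = max(S_T - K, 0):
  V(2,-2) = 0.000000; V(2,-1) = 0.000000; V(2,+0) = 0.000000; V(2,+1) = 0.000000; V(2,+2) = 0.115804
Backward induction: V(k, j) = exp(-r*dt) * [p_u * V(k+1, j+1) + p_m * V(k+1, j) + p_d * V(k+1, j-1)]
  V(1,-1) = exp(-r*dt) * [p_u*0.000000 + p_m*0.000000 + p_d*0.000000] = 0.000000
  V(1,+0) = exp(-r*dt) * [p_u*0.000000 + p_m*0.000000 + p_d*0.000000] = 0.000000
  V(1,+1) = exp(-r*dt) * [p_u*0.115804 + p_m*0.000000 + p_d*0.000000] = 0.018689
  V(0,+0) = exp(-r*dt) * [p_u*0.018689 + p_m*0.000000 + p_d*0.000000] = 0.003016


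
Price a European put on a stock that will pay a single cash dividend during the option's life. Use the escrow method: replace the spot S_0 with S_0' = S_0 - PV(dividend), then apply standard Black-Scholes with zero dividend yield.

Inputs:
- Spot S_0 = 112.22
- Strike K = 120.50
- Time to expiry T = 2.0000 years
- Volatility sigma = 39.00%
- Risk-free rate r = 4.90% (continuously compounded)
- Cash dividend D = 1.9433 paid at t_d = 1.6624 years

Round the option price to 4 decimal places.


PV(D) = D * exp(-r * t_d) = 1.9433 * 0.92177179 = 1.79127912
S_0' = S_0 - PV(D) = 112.2200 - 1.79127912 = 110.42872088
d1 = (ln(S_0'/K) + (r + sigma^2/2)*T) / (sigma*sqrt(T)) = 0.29520892
d2 = d1 - sigma*sqrt(T) = -0.25633437
exp(-rT) = 0.90664890
N(-d1) = 0.38391714; N(-d2) = 0.60115367
P = K * exp(-rT) * N(-d2) - S_0' * N(-d1) = 120.5000 * 0.90664890 * 0.60115367 - 110.42872088 * 0.38391714 = 23.2813

Answer: Price = 23.2813


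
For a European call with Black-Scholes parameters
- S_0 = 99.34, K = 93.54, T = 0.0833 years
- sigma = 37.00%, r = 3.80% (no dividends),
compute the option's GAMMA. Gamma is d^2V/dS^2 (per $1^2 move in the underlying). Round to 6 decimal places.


Answer: Gamma = 0.030516

Derivation:
d1 = 0.6463849941; d2 = 0.5395965584
phi(d1) = 0.3237300422; exp(-qT) = 1.0000000000; exp(-rT) = 0.9968396046
Gamma = exp(-qT) * phi(d1) / (S * sigma * sqrt(T)) = 1.0000000000 * 0.3237300422 / (99.3400 * 0.3700 * 0.2886173938) = 0.030516


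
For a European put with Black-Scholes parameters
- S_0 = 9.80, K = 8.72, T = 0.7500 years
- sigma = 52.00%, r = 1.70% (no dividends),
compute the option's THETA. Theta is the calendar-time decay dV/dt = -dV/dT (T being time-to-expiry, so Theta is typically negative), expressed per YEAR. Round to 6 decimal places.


Answer: Theta = -0.959629

Derivation:
d1 = 0.5127606462; d2 = 0.0624274362
phi(d1) = 0.3497977064; exp(-qT) = 1.0000000000; exp(-rT) = 0.9873309369
Theta = -S*exp(-qT)*phi(d1)*sigma/(2*sqrt(T)) + r*K*exp(-rT)*N(-d2) - q*S*exp(-qT)*N(-d1)
N(-d1) = 0.3040593806; N(-d2) = 0.4751112233; sqrt(T) = 0.8660254038
Term 1 = -9.8000 * 1.0000000000 * 0.3497977064 * 0.5200 / (2 * 0.8660254038) = -1.0291667565
Term 2 = 0.0170 * 8.7200 * 0.9873309369 * 0.4751112233 = 0.0695381994
Term 3 = 0 (no dividend yield, q = 0)
Theta = -1.0291667565 + (0.0695381994) + (0.0000000000) = -0.959629


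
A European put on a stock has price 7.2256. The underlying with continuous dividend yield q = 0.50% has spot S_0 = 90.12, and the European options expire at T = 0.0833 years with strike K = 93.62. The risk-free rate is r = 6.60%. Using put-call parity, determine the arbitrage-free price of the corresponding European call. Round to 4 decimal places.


Answer: Call price = 4.2014

Derivation:
Put-call parity: C - P = S_0 * exp(-qT) - K * exp(-rT).
S_0 * exp(-qT) = 90.1200 * 0.99958359 = 90.08247284
K * exp(-rT) = 93.6200 * 0.99451729 = 93.10670824
C = P + S*exp(-qT) - K*exp(-rT)
C = 7.2256 + 90.08247284 - 93.10670824 = 4.2014


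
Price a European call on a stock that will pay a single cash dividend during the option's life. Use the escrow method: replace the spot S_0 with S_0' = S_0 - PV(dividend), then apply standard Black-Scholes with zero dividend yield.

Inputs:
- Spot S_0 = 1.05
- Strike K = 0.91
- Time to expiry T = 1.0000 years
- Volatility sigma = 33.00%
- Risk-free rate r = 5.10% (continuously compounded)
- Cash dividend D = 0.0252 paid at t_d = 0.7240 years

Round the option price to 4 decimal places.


PV(D) = D * exp(-r * t_d) = 0.0252 * 0.96374938 = 0.02428648
S_0' = S_0 - PV(D) = 1.0500 - 0.02428648 = 1.02571352
d1 = (ln(S_0'/K) + (r + sigma^2/2)*T) / (sigma*sqrt(T)) = 0.68227019
d2 = d1 - sigma*sqrt(T) = 0.35227019
exp(-rT) = 0.95027867
N(d1) = 0.75246594; N(d2) = 0.63768218
C = S_0' * N(d1) - K * exp(-rT) * N(d2) = 1.02571352 * 0.75246594 - 0.9100 * 0.95027867 * 0.63768218 = 0.2204

Answer: Price = 0.2204


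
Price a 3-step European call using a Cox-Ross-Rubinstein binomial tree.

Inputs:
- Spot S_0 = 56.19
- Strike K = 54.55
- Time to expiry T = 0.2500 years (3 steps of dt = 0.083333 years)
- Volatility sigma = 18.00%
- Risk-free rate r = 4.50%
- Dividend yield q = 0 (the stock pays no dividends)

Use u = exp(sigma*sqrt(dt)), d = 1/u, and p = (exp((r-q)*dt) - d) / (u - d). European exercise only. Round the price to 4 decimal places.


dt = T/N = 0.083333
u = exp(sigma*sqrt(dt)) = 1.053335; d = 1/u = 0.949365
p = (exp((r-q)*dt) - d) / (u - d) = 0.523148
Discount per step: exp(-r*dt) = 0.996257
Stock lattice S(k, i) with i counting down-moves:
  k=0: S(0,0) = 56.1900
  k=1: S(1,0) = 59.1869; S(1,1) = 53.3448
  k=2: S(2,0) = 62.3437; S(2,1) = 56.1900; S(2,2) = 50.6437
  k=3: S(3,0) = 65.6688; S(3,1) = 59.1869; S(3,2) = 53.3448; S(3,3) = 48.0794
Terminal payoffs V(N, i) = max(S_T - K, 0):
  V(3,0) = 11.118764; V(3,1) = 4.636906; V(3,2) = 0.000000; V(3,3) = 0.000000
Backward induction: V(k, i) = exp(-r*dt) * [p * V(k+1, i) + (1-p) * V(k+1, i+1)].
  V(2,0) = exp(-r*dt) * [p*11.118764 + (1-p)*4.636906] = 7.997831
  V(2,1) = exp(-r*dt) * [p*4.636906 + (1-p)*0.000000] = 2.416710
  V(2,2) = exp(-r*dt) * [p*0.000000 + (1-p)*0.000000] = 0.000000
  V(1,0) = exp(-r*dt) * [p*7.997831 + (1-p)*2.416710] = 5.316491
  V(1,1) = exp(-r*dt) * [p*2.416710 + (1-p)*0.000000] = 1.259566
  V(0,0) = exp(-r*dt) * [p*5.316491 + (1-p)*1.259566] = 3.369281

Answer: Price = V(0,0) = 3.3693


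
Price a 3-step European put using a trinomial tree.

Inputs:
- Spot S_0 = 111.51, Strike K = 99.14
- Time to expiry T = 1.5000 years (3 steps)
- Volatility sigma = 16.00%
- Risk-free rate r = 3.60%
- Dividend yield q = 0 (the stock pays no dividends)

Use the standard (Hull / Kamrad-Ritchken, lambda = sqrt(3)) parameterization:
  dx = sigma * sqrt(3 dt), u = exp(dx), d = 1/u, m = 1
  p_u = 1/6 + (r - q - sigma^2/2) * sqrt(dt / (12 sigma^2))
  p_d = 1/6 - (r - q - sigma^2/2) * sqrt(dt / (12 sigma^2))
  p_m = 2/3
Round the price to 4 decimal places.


dt = T/N = 0.500000; dx = sigma*sqrt(3*dt) = 0.195959
u = exp(dx) = 1.216477; d = 1/u = 0.822046
p_u = 0.196265, p_m = 0.666667, p_d = 0.137069
Discount per step: exp(-r*dt) = 0.982161
Stock lattice S(k, j) with j the centered position index:
  k=0: S(0,+0) = 111.5100
  k=1: S(1,-1) = 91.6663; S(1,+0) = 111.5100; S(1,+1) = 135.6494
  k=2: S(2,-2) = 75.3539; S(2,-1) = 91.6663; S(2,+0) = 111.5100; S(2,+1) = 135.6494; S(2,+2) = 165.0144
  k=3: S(3,-3) = 61.9444; S(3,-2) = 75.3539; S(3,-1) = 91.6663; S(3,+0) = 111.5100; S(3,+1) = 135.6494; S(3,+2) = 165.0144; S(3,+3) = 200.7362
Terminal payoffs V(N, j) = max(K - S_T, 0):
  V(3,-3) = 37.195629; V(3,-2) = 23.786083; V(3,-1) = 7.473674; V(3,+0) = 0.000000; V(3,+1) = 0.000000; V(3,+2) = 0.000000; V(3,+3) = 0.000000
Backward induction: V(k, j) = exp(-r*dt) * [p_u * V(k+1, j+1) + p_m * V(k+1, j) + p_d * V(k+1, j-1)]
  V(2,-2) = exp(-r*dt) * [p_u*7.473674 + p_m*23.786083 + p_d*37.195629] = 22.022566
  V(2,-1) = exp(-r*dt) * [p_u*0.000000 + p_m*7.473674 + p_d*23.786083] = 8.095733
  V(2,+0) = exp(-r*dt) * [p_u*0.000000 + p_m*0.000000 + p_d*7.473674] = 1.006132
  V(2,+1) = exp(-r*dt) * [p_u*0.000000 + p_m*0.000000 + p_d*0.000000] = 0.000000
  V(2,+2) = exp(-r*dt) * [p_u*0.000000 + p_m*0.000000 + p_d*0.000000] = 0.000000
  V(1,-1) = exp(-r*dt) * [p_u*1.006132 + p_m*8.095733 + p_d*22.022566] = 8.459576
  V(1,+0) = exp(-r*dt) * [p_u*0.000000 + p_m*1.006132 + p_d*8.095733] = 1.748665
  V(1,+1) = exp(-r*dt) * [p_u*0.000000 + p_m*0.000000 + p_d*1.006132] = 0.135449
  V(0,+0) = exp(-r*dt) * [p_u*0.135449 + p_m*1.748665 + p_d*8.459576] = 2.309948

Answer: Price = V(0,0) = 2.3099


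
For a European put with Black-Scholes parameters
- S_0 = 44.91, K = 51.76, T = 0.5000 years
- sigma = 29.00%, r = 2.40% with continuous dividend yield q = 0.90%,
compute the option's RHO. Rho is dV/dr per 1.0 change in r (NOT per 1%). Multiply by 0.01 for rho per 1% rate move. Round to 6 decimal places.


Answer: Rho = -19.839275

Derivation:
d1 = -0.5531631154; d2 = -0.7582240819
phi(d1) = 0.3423460370; exp(-qT) = 0.9955101098; exp(-rT) = 0.9880717129
N(-d2) = 0.7758415766
Rho = -K*T*exp(-rT)*N(-d2) = -51.7600 * 0.5000 * 0.9880717129 * 0.7758415766 = -19.839275


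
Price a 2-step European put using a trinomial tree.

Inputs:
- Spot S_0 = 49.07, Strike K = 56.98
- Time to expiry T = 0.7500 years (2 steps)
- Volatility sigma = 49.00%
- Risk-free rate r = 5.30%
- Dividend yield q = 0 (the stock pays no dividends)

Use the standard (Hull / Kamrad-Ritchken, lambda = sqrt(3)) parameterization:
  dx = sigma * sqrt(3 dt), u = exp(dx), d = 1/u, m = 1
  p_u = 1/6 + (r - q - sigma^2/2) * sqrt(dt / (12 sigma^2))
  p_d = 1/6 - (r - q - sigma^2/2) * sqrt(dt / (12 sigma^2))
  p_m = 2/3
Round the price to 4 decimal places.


Answer: Price = V(0,0) = 11.9776

Derivation:
dt = T/N = 0.375000; dx = sigma*sqrt(3*dt) = 0.519723
u = exp(dx) = 1.681563; d = 1/u = 0.594685
p_u = 0.142477, p_m = 0.666667, p_d = 0.190856
Discount per step: exp(-r*dt) = 0.980321
Stock lattice S(k, j) with j the centered position index:
  k=0: S(0,+0) = 49.0700
  k=1: S(1,-1) = 29.1812; S(1,+0) = 49.0700; S(1,+1) = 82.5143
  k=2: S(2,-2) = 17.3536; S(2,-1) = 29.1812; S(2,+0) = 49.0700; S(2,+1) = 82.5143; S(2,+2) = 138.7529
Terminal payoffs V(N, j) = max(K - S_T, 0):
  V(2,-2) = 39.626384; V(2,-1) = 27.798809; V(2,+0) = 7.910000; V(2,+1) = 0.000000; V(2,+2) = 0.000000
Backward induction: V(k, j) = exp(-r*dt) * [p_u * V(k+1, j+1) + p_m * V(k+1, j) + p_d * V(k+1, j-1)]
  V(1,-1) = exp(-r*dt) * [p_u*7.910000 + p_m*27.798809 + p_d*39.626384] = 26.686769
  V(1,+0) = exp(-r*dt) * [p_u*0.000000 + p_m*7.910000 + p_d*27.798809] = 10.370729
  V(1,+1) = exp(-r*dt) * [p_u*0.000000 + p_m*0.000000 + p_d*7.910000] = 1.479964
  V(0,+0) = exp(-r*dt) * [p_u*1.479964 + p_m*10.370729 + p_d*26.686769] = 11.977580


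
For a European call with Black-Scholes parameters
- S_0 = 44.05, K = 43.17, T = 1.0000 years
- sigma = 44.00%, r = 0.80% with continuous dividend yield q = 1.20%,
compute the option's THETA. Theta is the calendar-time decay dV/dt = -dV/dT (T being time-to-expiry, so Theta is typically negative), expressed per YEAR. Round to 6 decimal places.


d1 = 0.2567716882; d2 = -0.1832283118
phi(d1) = 0.3860052212; exp(-qT) = 0.9880717129; exp(-rT) = 0.9920319148
Theta = -S*exp(-qT)*phi(d1)*sigma/(2*sqrt(T)) - r*K*exp(-rT)*N(d2) + q*S*exp(-qT)*N(d1)
N(d1) = 0.6013224865; N(d2) = 0.4273094404; sqrt(T) = 1.0000000000
Term 1 = -44.0500 * 0.9880717129 * 0.3860052212 * 0.4400 / (2 * 1.0000000000) = -3.6961555414
Term 2 = -0.0080 * 43.1700 * 0.9920319148 * 0.4273094404 = -0.1463996935
Term 3 = 0.0120 * 44.0500 * 0.9880717129 * 0.6013224865 = 0.3140675522
Theta = -3.6961555414 + (-0.1463996935) + (0.3140675522) = -3.528488

Answer: Theta = -3.528488


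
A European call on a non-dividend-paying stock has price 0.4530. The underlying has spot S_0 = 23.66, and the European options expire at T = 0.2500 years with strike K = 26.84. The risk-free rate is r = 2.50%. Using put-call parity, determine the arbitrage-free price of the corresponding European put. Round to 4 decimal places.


Answer: Put price = 3.4658

Derivation:
Put-call parity: C - P = S_0 * exp(-qT) - K * exp(-rT).
S_0 * exp(-qT) = 23.6600 * 1.00000000 = 23.66000000
K * exp(-rT) = 26.8400 * 0.99376949 = 26.67277313
P = C - S*exp(-qT) + K*exp(-rT)
P = 0.4530 - 23.66000000 + 26.67277313 = 3.4658


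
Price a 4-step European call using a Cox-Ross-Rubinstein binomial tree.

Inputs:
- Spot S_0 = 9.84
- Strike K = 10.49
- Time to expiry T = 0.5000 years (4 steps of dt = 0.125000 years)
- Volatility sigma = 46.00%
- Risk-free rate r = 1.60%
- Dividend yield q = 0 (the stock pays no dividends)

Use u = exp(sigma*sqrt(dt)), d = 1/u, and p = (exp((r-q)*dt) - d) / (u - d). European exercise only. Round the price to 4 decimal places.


dt = T/N = 0.125000
u = exp(sigma*sqrt(dt)) = 1.176607; d = 1/u = 0.849902
p = (exp((r-q)*dt) - d) / (u - d) = 0.465559
Discount per step: exp(-r*dt) = 0.998002
Stock lattice S(k, i) with i counting down-moves:
  k=0: S(0,0) = 9.8400
  k=1: S(1,0) = 11.5778; S(1,1) = 8.3630
  k=2: S(2,0) = 13.6225; S(2,1) = 9.8400; S(2,2) = 7.1078
  k=3: S(3,0) = 16.0284; S(3,1) = 11.5778; S(3,2) = 8.3630; S(3,3) = 6.0409
  k=4: S(4,0) = 18.8591; S(4,1) = 13.6225; S(4,2) = 9.8400; S(4,3) = 7.1078; S(4,4) = 5.1342
Terminal payoffs V(N, i) = max(S_T - K, 0):
  V(4,0) = 8.369070; V(4,1) = 3.132527; V(4,2) = 0.000000; V(4,3) = 0.000000; V(4,4) = 0.000000
Backward induction: V(k, i) = exp(-r*dt) * [p * V(k+1, i) + (1-p) * V(k+1, i+1)].
  V(3,0) = exp(-r*dt) * [p*8.369070 + (1-p)*3.132527] = 5.559315
  V(3,1) = exp(-r*dt) * [p*3.132527 + (1-p)*0.000000] = 1.455461
  V(3,2) = exp(-r*dt) * [p*0.000000 + (1-p)*0.000000] = 0.000000
  V(3,3) = exp(-r*dt) * [p*0.000000 + (1-p)*0.000000] = 0.000000
  V(2,0) = exp(-r*dt) * [p*5.559315 + (1-p)*1.455461] = 3.359320
  V(2,1) = exp(-r*dt) * [p*1.455461 + (1-p)*0.000000] = 0.676249
  V(2,2) = exp(-r*dt) * [p*0.000000 + (1-p)*0.000000] = 0.000000
  V(1,0) = exp(-r*dt) * [p*3.359320 + (1-p)*0.676249] = 1.921529
  V(1,1) = exp(-r*dt) * [p*0.676249 + (1-p)*0.000000] = 0.314204
  V(0,0) = exp(-r*dt) * [p*1.921529 + (1-p)*0.314204] = 1.060385

Answer: Price = V(0,0) = 1.0604


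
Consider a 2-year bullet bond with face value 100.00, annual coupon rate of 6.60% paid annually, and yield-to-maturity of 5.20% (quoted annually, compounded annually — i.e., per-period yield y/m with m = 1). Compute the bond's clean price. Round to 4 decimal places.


Answer: Price = 102.5958

Derivation:
Coupon per period c = face * coupon_rate / m = 6.600000
Periods per year m = 1; per-period yield y/m = 0.052000
Number of cashflows N = 2
Cashflows (t years, CF_t, discount factor 1/(1+y/m)^(m*t), PV):
  t = 1.0000: CF_t = 6.600000, DF = 0.950570, PV = 6.273764
  t = 2.0000: CF_t = 106.600000, DF = 0.903584, PV = 96.322052
Price P = sum_t PV_t = 102.595816


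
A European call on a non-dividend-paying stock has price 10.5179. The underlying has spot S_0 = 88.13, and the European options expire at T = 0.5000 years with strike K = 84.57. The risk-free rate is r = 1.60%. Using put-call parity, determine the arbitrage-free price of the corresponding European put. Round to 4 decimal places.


Answer: Put price = 6.2840

Derivation:
Put-call parity: C - P = S_0 * exp(-qT) - K * exp(-rT).
S_0 * exp(-qT) = 88.1300 * 1.00000000 = 88.13000000
K * exp(-rT) = 84.5700 * 0.99203191 = 83.89613904
P = C - S*exp(-qT) + K*exp(-rT)
P = 10.5179 - 88.13000000 + 83.89613904 = 6.2840


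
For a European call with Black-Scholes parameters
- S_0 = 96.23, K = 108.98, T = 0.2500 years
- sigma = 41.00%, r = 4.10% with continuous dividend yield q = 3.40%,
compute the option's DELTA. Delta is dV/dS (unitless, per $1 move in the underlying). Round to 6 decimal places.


Answer: Delta = 0.307357

Derivation:
d1 = -0.4959059502; d2 = -0.7009059502
phi(d1) = 0.3527837948; exp(-qT) = 0.9915360229; exp(-rT) = 0.9898023522
N(d1) = 0.3099803840
Delta = exp(-qT) * N(d1) = 0.9915360229 * 0.3099803840 = 0.307357


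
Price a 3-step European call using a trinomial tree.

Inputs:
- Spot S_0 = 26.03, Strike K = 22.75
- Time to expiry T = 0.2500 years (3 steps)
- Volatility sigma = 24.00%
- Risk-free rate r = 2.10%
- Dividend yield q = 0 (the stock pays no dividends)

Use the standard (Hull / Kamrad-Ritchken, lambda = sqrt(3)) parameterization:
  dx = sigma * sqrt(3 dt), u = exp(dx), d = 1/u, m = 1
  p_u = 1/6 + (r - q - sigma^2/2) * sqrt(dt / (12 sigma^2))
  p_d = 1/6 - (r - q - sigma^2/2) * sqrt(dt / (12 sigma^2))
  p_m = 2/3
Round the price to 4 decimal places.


dt = T/N = 0.083333; dx = sigma*sqrt(3*dt) = 0.120000
u = exp(dx) = 1.127497; d = 1/u = 0.886920
p_u = 0.163958, p_m = 0.666667, p_d = 0.169375
Discount per step: exp(-r*dt) = 0.998252
Stock lattice S(k, j) with j the centered position index:
  k=0: S(0,+0) = 26.0300
  k=1: S(1,-1) = 23.0865; S(1,+0) = 26.0300; S(1,+1) = 29.3487
  k=2: S(2,-2) = 20.4759; S(2,-1) = 23.0865; S(2,+0) = 26.0300; S(2,+1) = 29.3487; S(2,+2) = 33.0906
  k=3: S(3,-3) = 18.1605; S(3,-2) = 20.4759; S(3,-1) = 23.0865; S(3,+0) = 26.0300; S(3,+1) = 29.3487; S(3,+2) = 33.0906; S(3,+3) = 37.3096
Terminal payoffs V(N, j) = max(S_T - K, 0):
  V(3,-3) = 0.000000; V(3,-2) = 0.000000; V(3,-1) = 0.336539; V(3,+0) = 3.280000; V(3,+1) = 6.598743; V(3,+2) = 10.340615; V(3,+3) = 14.559565
Backward induction: V(k, j) = exp(-r*dt) * [p_u * V(k+1, j+1) + p_m * V(k+1, j) + p_d * V(k+1, j-1)]
  V(2,-2) = exp(-r*dt) * [p_u*0.336539 + p_m*0.000000 + p_d*0.000000] = 0.055082
  V(2,-1) = exp(-r*dt) * [p_u*3.280000 + p_m*0.336539 + p_d*0.000000] = 0.760810
  V(2,+0) = exp(-r*dt) * [p_u*6.598743 + p_m*3.280000 + p_d*0.336539] = 3.319772
  V(2,+1) = exp(-r*dt) * [p_u*10.340615 + p_m*6.598743 + p_d*3.280000] = 6.638515
  V(2,+2) = exp(-r*dt) * [p_u*14.559565 + p_m*10.340615 + p_d*6.598743] = 10.380386
  V(1,-1) = exp(-r*dt) * [p_u*3.319772 + p_m*0.760810 + p_d*0.055082] = 1.058986
  V(1,+0) = exp(-r*dt) * [p_u*6.638515 + p_m*3.319772 + p_d*0.760810] = 3.424485
  V(1,+1) = exp(-r*dt) * [p_u*10.380386 + p_m*6.638515 + p_d*3.319772] = 6.678216
  V(0,+0) = exp(-r*dt) * [p_u*6.678216 + p_m*3.424485 + p_d*1.058986] = 3.551085

Answer: Price = V(0,0) = 3.5511


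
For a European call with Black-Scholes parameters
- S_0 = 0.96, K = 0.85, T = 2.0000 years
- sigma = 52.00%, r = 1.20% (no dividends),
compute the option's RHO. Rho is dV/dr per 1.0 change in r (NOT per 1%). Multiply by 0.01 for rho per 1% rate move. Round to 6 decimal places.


Answer: Rho = 0.718101

Derivation:
d1 = 0.5658172391; d2 = -0.1695738133
phi(d1) = 0.3399308354; exp(-qT) = 1.0000000000; exp(-rT) = 0.9762857098
N(d2) = 0.4326726591
Rho = K*T*exp(-rT)*N(d2) = 0.8500 * 2.0000 * 0.9762857098 * 0.4326726591 = 0.718101


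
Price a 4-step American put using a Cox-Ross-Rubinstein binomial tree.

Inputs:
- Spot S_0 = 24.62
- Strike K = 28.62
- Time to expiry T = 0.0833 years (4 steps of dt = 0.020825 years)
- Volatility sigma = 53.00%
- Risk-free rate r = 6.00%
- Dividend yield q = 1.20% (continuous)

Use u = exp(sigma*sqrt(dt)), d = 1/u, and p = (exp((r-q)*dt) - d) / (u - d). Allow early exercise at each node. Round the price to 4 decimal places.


Answer: Price = V(0,0) = 4.2211

Derivation:
dt = T/N = 0.020825
u = exp(sigma*sqrt(dt)) = 1.079484; d = 1/u = 0.926368
p = (exp((r-q)*dt) - d) / (u - d) = 0.487420
Discount per step: exp(-r*dt) = 0.998751
Stock lattice S(k, i) with i counting down-moves:
  k=0: S(0,0) = 24.6200
  k=1: S(1,0) = 26.5769; S(1,1) = 22.8072
  k=2: S(2,0) = 28.6894; S(2,1) = 24.6200; S(2,2) = 21.1278
  k=3: S(3,0) = 30.9697; S(3,1) = 26.5769; S(3,2) = 22.8072; S(3,3) = 19.5722
  k=4: S(4,0) = 33.4313; S(4,1) = 28.6894; S(4,2) = 24.6200; S(4,3) = 21.1278; S(4,4) = 18.1310
Terminal payoffs V(N, i) = max(K - S_T, 0):
  V(4,0) = 0.000000; V(4,1) = 0.000000; V(4,2) = 4.000000; V(4,3) = 7.492154; V(4,4) = 10.488973
Backward induction: V(k, i) = exp(-r*dt) * [p * V(k+1, i) + (1-p) * V(k+1, i+1)]; then take max(V_cont, immediate exercise) for American.
  V(3,0) = exp(-r*dt) * [p*0.000000 + (1-p)*0.000000] = 0.000000; exercise = 0.000000; V(3,0) = max -> 0.000000
  V(3,1) = exp(-r*dt) * [p*0.000000 + (1-p)*4.000000] = 2.047760; exercise = 2.043092; V(3,1) = max -> 2.047760
  V(3,2) = exp(-r*dt) * [p*4.000000 + (1-p)*7.492154] = 5.782778; exercise = 5.812817; V(3,2) = max -> 5.812817
  V(3,3) = exp(-r*dt) * [p*7.492154 + (1-p)*10.488973] = 9.016989; exercise = 9.047837; V(3,3) = max -> 9.047837
  V(2,0) = exp(-r*dt) * [p*0.000000 + (1-p)*2.047760] = 1.048330; exercise = 0.000000; V(2,0) = max -> 1.048330
  V(2,1) = exp(-r*dt) * [p*2.047760 + (1-p)*5.812817] = 3.972686; exercise = 4.000000; V(2,1) = max -> 4.000000
  V(2,2) = exp(-r*dt) * [p*5.812817 + (1-p)*9.047837] = 7.461694; exercise = 7.492154; V(2,2) = max -> 7.492154
  V(1,0) = exp(-r*dt) * [p*1.048330 + (1-p)*4.000000] = 2.558098; exercise = 2.043092; V(1,0) = max -> 2.558098
  V(1,1) = exp(-r*dt) * [p*4.000000 + (1-p)*7.492154] = 5.782778; exercise = 5.812817; V(1,1) = max -> 5.812817
  V(0,0) = exp(-r*dt) * [p*2.558098 + (1-p)*5.812817] = 4.221125; exercise = 4.000000; V(0,0) = max -> 4.221125


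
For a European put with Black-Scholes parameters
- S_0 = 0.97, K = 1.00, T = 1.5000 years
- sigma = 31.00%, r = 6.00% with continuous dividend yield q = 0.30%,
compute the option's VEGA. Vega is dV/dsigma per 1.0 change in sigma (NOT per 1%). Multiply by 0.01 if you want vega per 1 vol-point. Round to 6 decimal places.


d1 = 0.3348051935; d2 = -0.0448657167
phi(d1) = 0.3771977128; exp(-qT) = 0.9955101098; exp(-rT) = 0.9139311853
Vega = S * exp(-qT) * phi(d1) * sqrt(T) = 0.9700 * 0.9955101098 * 0.3771977128 * 1.2247448714 = 0.446100

Answer: Vega = 0.446100


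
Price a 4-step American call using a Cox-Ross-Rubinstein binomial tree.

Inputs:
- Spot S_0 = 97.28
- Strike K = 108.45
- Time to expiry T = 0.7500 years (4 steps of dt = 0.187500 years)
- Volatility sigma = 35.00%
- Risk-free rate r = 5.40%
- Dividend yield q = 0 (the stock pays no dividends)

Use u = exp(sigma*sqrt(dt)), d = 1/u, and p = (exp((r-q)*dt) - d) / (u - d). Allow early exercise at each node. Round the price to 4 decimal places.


Answer: Price = V(0,0) = 9.5409

Derivation:
dt = T/N = 0.187500
u = exp(sigma*sqrt(dt)) = 1.163642; d = 1/u = 0.859371
p = (exp((r-q)*dt) - d) / (u - d) = 0.495629
Discount per step: exp(-r*dt) = 0.989926
Stock lattice S(k, i) with i counting down-moves:
  k=0: S(0,0) = 97.2800
  k=1: S(1,0) = 113.1991; S(1,1) = 83.5996
  k=2: S(2,0) = 131.7231; S(2,1) = 97.2800; S(2,2) = 71.8431
  k=3: S(3,0) = 153.2785; S(3,1) = 113.1991; S(3,2) = 83.5996; S(3,3) = 61.7399
  k=4: S(4,0) = 178.3613; S(4,1) = 131.7231; S(4,2) = 97.2800; S(4,3) = 71.8431; S(4,4) = 53.0575
Terminal payoffs V(N, i) = max(S_T - K, 0):
  V(4,0) = 69.911288; V(4,1) = 23.273142; V(4,2) = 0.000000; V(4,3) = 0.000000; V(4,4) = 0.000000
Backward induction: V(k, i) = exp(-r*dt) * [p * V(k+1, i) + (1-p) * V(k+1, i+1)]; then take max(V_cont, immediate exercise) for American.
  V(3,0) = exp(-r*dt) * [p*69.911288 + (1-p)*23.273142] = 45.921051; exercise = 44.828535; V(3,0) = max -> 45.921051
  V(3,1) = exp(-r*dt) * [p*23.273142 + (1-p)*0.000000] = 11.418645; exercise = 4.749060; V(3,1) = max -> 11.418645
  V(3,2) = exp(-r*dt) * [p*0.000000 + (1-p)*0.000000] = 0.000000; exercise = 0.000000; V(3,2) = max -> 0.000000
  V(3,3) = exp(-r*dt) * [p*0.000000 + (1-p)*0.000000] = 0.000000; exercise = 0.000000; V(3,3) = max -> 0.000000
  V(2,0) = exp(-r*dt) * [p*45.921051 + (1-p)*11.418645] = 28.231742; exercise = 23.273142; V(2,0) = max -> 28.231742
  V(2,1) = exp(-r*dt) * [p*11.418645 + (1-p)*0.000000] = 5.602400; exercise = 0.000000; V(2,1) = max -> 5.602400
  V(2,2) = exp(-r*dt) * [p*0.000000 + (1-p)*0.000000] = 0.000000; exercise = 0.000000; V(2,2) = max -> 0.000000
  V(1,0) = exp(-r*dt) * [p*28.231742 + (1-p)*5.602400] = 16.648735; exercise = 4.749060; V(1,0) = max -> 16.648735
  V(1,1) = exp(-r*dt) * [p*5.602400 + (1-p)*0.000000] = 2.748740; exercise = 0.000000; V(1,1) = max -> 2.748740
  V(0,0) = exp(-r*dt) * [p*16.648735 + (1-p)*2.748740] = 9.540890; exercise = 0.000000; V(0,0) = max -> 9.540890


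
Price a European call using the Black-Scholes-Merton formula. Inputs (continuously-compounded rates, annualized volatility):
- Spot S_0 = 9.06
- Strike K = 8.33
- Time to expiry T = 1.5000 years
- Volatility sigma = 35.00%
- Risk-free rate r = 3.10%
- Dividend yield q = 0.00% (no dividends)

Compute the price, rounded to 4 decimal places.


Answer: Price = 2.0630

Derivation:
d1 = (ln(S/K) + (r - q + 0.5*sigma^2) * T) / (sigma * sqrt(T)) = 0.51878015
d2 = d1 - sigma * sqrt(T) = 0.09011944
exp(-rT) = 0.95456456; exp(-qT) = 1.00000000
C = S_0 * exp(-qT) * N(d1) - K * exp(-rT) * N(d2)
N(d1) = 0.69804297; N(d2) = 0.53590385
C = 9.0600 * 1.00000000 * 0.69804297 - 8.3300 * 0.95456456 * 0.53590385 = 2.0630


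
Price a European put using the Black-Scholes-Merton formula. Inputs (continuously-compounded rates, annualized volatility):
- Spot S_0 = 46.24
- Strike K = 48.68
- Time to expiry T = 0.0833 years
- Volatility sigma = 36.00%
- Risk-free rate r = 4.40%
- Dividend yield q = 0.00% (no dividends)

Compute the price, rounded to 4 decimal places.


d1 = (ln(S/K) + (r - q + 0.5*sigma^2) * T) / (sigma * sqrt(T)) = -0.40769087
d2 = d1 - sigma * sqrt(T) = -0.51159313
exp(-rT) = 0.99634151; exp(-qT) = 1.00000000
P = K * exp(-rT) * N(-d2) - S_0 * exp(-qT) * N(-d1)
N(-d1) = 0.65824968; N(-d2) = 0.69553210
P = 48.6800 * 0.99634151 * 0.69553210 - 46.2400 * 1.00000000 * 0.65824968 = 3.2972

Answer: Price = 3.2972


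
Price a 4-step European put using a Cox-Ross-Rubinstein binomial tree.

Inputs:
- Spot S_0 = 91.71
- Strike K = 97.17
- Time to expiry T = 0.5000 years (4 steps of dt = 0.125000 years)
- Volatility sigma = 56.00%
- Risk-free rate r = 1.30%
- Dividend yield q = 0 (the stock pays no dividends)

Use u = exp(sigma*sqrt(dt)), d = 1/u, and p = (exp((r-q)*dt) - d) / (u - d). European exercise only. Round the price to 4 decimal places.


Answer: Price = V(0,0) = 17.2708

Derivation:
dt = T/N = 0.125000
u = exp(sigma*sqrt(dt)) = 1.218950; d = 1/u = 0.820378
p = (exp((r-q)*dt) - d) / (u - d) = 0.454744
Discount per step: exp(-r*dt) = 0.998376
Stock lattice S(k, i) with i counting down-moves:
  k=0: S(0,0) = 91.7100
  k=1: S(1,0) = 111.7899; S(1,1) = 75.2369
  k=2: S(2,0) = 136.2663; S(2,1) = 91.7100; S(2,2) = 61.7227
  k=3: S(3,0) = 166.1018; S(3,1) = 111.7899; S(3,2) = 75.2369; S(3,3) = 50.6359
  k=4: S(4,0) = 202.4699; S(4,1) = 136.2663; S(4,2) = 91.7100; S(4,3) = 61.7227; S(4,4) = 41.5406
Terminal payoffs V(N, i) = max(K - S_T, 0):
  V(4,0) = 0.000000; V(4,1) = 0.000000; V(4,2) = 5.460000; V(4,3) = 35.447309; V(4,4) = 55.629376
Backward induction: V(k, i) = exp(-r*dt) * [p * V(k+1, i) + (1-p) * V(k+1, i+1)].
  V(3,0) = exp(-r*dt) * [p*0.000000 + (1-p)*0.000000] = 0.000000
  V(3,1) = exp(-r*dt) * [p*0.000000 + (1-p)*5.460000] = 2.972264
  V(3,2) = exp(-r*dt) * [p*5.460000 + (1-p)*35.447309] = 21.775348
  V(3,3) = exp(-r*dt) * [p*35.447309 + (1-p)*55.629376] = 46.376281
  V(2,0) = exp(-r*dt) * [p*0.000000 + (1-p)*2.972264] = 1.618014
  V(2,1) = exp(-r*dt) * [p*2.972264 + (1-p)*21.775348] = 13.203286
  V(2,2) = exp(-r*dt) * [p*21.775348 + (1-p)*46.376281] = 35.132019
  V(1,0) = exp(-r*dt) * [p*1.618014 + (1-p)*13.203286] = 7.922070
  V(1,1) = exp(-r*dt) * [p*13.203286 + (1-p)*35.132019] = 25.119209
  V(0,0) = exp(-r*dt) * [p*7.922070 + (1-p)*25.119209] = 17.270826


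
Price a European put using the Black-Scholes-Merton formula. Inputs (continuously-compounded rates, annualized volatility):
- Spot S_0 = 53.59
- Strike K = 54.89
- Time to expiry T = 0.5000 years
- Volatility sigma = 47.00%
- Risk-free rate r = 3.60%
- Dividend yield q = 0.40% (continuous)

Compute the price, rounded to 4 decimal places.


d1 = (ln(S/K) + (r - q + 0.5*sigma^2) * T) / (sigma * sqrt(T)) = 0.14219256
d2 = d1 - sigma * sqrt(T) = -0.19014763
exp(-rT) = 0.98216103; exp(-qT) = 0.99800200
P = K * exp(-rT) * N(-d2) - S_0 * exp(-qT) * N(-d1)
N(-d1) = 0.44346396; N(-d2) = 0.57540328
P = 54.8900 * 0.98216103 * 0.57540328 - 53.5900 * 0.99800200 * 0.44346396 = 7.3027

Answer: Price = 7.3027


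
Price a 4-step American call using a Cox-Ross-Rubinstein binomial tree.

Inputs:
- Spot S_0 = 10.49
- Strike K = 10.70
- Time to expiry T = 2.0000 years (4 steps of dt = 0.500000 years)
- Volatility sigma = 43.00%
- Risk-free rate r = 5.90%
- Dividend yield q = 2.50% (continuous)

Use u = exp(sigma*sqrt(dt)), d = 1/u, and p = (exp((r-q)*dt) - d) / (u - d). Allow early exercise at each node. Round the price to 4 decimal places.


Answer: Price = V(0,0) = 2.4640

Derivation:
dt = T/N = 0.500000
u = exp(sigma*sqrt(dt)) = 1.355345; d = 1/u = 0.737820
p = (exp((r-q)*dt) - d) / (u - d) = 0.452331
Discount per step: exp(-r*dt) = 0.970931
Stock lattice S(k, i) with i counting down-moves:
  k=0: S(0,0) = 10.4900
  k=1: S(1,0) = 14.2176; S(1,1) = 7.7397
  k=2: S(2,0) = 19.2697; S(2,1) = 10.4900; S(2,2) = 5.7105
  k=3: S(3,0) = 26.1171; S(3,1) = 14.2176; S(3,2) = 7.7397; S(3,3) = 4.2133
  k=4: S(4,0) = 35.3977; S(4,1) = 19.2697; S(4,2) = 10.4900; S(4,3) = 5.7105; S(4,4) = 3.1087
Terminal payoffs V(N, i) = max(S_T - K, 0):
  V(4,0) = 24.697673; V(4,1) = 8.569707; V(4,2) = 0.000000; V(4,3) = 0.000000; V(4,4) = 0.000000
Backward induction: V(k, i) = exp(-r*dt) * [p * V(k+1, i) + (1-p) * V(k+1, i+1)]; then take max(V_cont, immediate exercise) for American.
  V(3,0) = exp(-r*dt) * [p*24.697673 + (1-p)*8.569707] = 15.403705; exercise = 15.417097; V(3,0) = max -> 15.417097
  V(3,1) = exp(-r*dt) * [p*8.569707 + (1-p)*0.000000] = 3.763661; exercise = 3.517567; V(3,1) = max -> 3.763661
  V(3,2) = exp(-r*dt) * [p*0.000000 + (1-p)*0.000000] = 0.000000; exercise = 0.000000; V(3,2) = max -> 0.000000
  V(3,3) = exp(-r*dt) * [p*0.000000 + (1-p)*0.000000] = 0.000000; exercise = 0.000000; V(3,3) = max -> 0.000000
  V(2,0) = exp(-r*dt) * [p*15.417097 + (1-p)*3.763661] = 8.772234; exercise = 8.569707; V(2,0) = max -> 8.772234
  V(2,1) = exp(-r*dt) * [p*3.763661 + (1-p)*0.000000] = 1.652932; exercise = 0.000000; V(2,1) = max -> 1.652932
  V(2,2) = exp(-r*dt) * [p*0.000000 + (1-p)*0.000000] = 0.000000; exercise = 0.000000; V(2,2) = max -> 0.000000
  V(1,0) = exp(-r*dt) * [p*8.772234 + (1-p)*1.652932] = 4.731552; exercise = 3.517567; V(1,0) = max -> 4.731552
  V(1,1) = exp(-r*dt) * [p*1.652932 + (1-p)*0.000000] = 0.725938; exercise = 0.000000; V(1,1) = max -> 0.725938
  V(0,0) = exp(-r*dt) * [p*4.731552 + (1-p)*0.725938] = 2.464029; exercise = 0.000000; V(0,0) = max -> 2.464029


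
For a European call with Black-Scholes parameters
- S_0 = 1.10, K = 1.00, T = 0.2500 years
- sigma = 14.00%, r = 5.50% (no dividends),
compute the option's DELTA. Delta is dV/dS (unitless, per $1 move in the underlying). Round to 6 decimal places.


Answer: Delta = 0.944420

Derivation:
d1 = 1.5930025686; d2 = 1.5230025686
phi(d1) = 0.1121669239; exp(-qT) = 1.0000000000; exp(-rT) = 0.9863440995
N(d1) = 0.9444201926
Delta = exp(-qT) * N(d1) = 1.0000000000 * 0.9444201926 = 0.944420


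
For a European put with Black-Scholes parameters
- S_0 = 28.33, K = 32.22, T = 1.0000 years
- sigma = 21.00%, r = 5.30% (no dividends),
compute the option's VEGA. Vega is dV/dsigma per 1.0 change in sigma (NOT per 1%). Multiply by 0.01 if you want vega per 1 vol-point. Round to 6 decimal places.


d1 = -0.2553145900; d2 = -0.4653145900
phi(d1) = 0.3861492589; exp(-qT) = 1.0000000000; exp(-rT) = 0.9483800125
Vega = S * exp(-qT) * phi(d1) * sqrt(T) = 28.3300 * 1.0000000000 * 0.3861492589 * 1.0000000000 = 10.939609

Answer: Vega = 10.939609


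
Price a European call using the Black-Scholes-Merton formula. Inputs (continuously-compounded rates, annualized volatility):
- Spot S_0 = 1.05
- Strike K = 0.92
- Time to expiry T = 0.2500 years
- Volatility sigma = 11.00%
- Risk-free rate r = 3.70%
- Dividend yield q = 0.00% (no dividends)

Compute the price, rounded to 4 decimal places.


Answer: Price = 0.1386

Derivation:
d1 = (ln(S/K) + (r - q + 0.5*sigma^2) * T) / (sigma * sqrt(T)) = 2.59880497
d2 = d1 - sigma * sqrt(T) = 2.54380497
exp(-rT) = 0.99079265; exp(-qT) = 1.00000000
C = S_0 * exp(-qT) * N(d1) - K * exp(-rT) * N(d2)
N(d1) = 0.99532255; N(d2) = 0.99451739
C = 1.0500 * 1.00000000 * 0.99532255 - 0.9200 * 0.99079265 * 0.99451739 = 0.1386


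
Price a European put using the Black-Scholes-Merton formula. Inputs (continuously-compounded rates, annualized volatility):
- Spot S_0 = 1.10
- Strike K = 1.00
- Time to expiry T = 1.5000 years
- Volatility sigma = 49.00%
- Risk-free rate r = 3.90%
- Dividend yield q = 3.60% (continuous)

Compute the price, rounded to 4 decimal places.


d1 = (ln(S/K) + (r - q + 0.5*sigma^2) * T) / (sigma * sqrt(T)) = 0.46637815
d2 = d1 - sigma * sqrt(T) = -0.13374684
exp(-rT) = 0.94317824; exp(-qT) = 0.94743211
P = K * exp(-rT) * N(-d2) - S_0 * exp(-qT) * N(-d1)
N(-d1) = 0.32047243; N(-d2) = 0.55319862
P = 1.0000 * 0.94317824 * 0.55319862 - 1.1000 * 0.94743211 * 0.32047243 = 0.1878

Answer: Price = 0.1878


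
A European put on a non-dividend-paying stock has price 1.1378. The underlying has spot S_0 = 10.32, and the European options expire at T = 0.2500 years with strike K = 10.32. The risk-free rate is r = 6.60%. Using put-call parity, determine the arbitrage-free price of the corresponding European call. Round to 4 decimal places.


Answer: Call price = 1.3067

Derivation:
Put-call parity: C - P = S_0 * exp(-qT) - K * exp(-rT).
S_0 * exp(-qT) = 10.3200 * 1.00000000 = 10.32000000
K * exp(-rT) = 10.3200 * 0.98363538 = 10.15111712
C = P + S*exp(-qT) - K*exp(-rT)
C = 1.1378 + 10.32000000 - 10.15111712 = 1.3067


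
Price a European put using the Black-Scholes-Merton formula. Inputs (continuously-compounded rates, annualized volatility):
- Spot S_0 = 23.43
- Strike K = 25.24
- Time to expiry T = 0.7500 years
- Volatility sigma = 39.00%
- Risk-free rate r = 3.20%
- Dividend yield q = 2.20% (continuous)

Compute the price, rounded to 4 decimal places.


Answer: Price = 4.0570

Derivation:
d1 = (ln(S/K) + (r - q + 0.5*sigma^2) * T) / (sigma * sqrt(T)) = -0.02923845
d2 = d1 - sigma * sqrt(T) = -0.36698836
exp(-rT) = 0.97628571; exp(-qT) = 0.98363538
P = K * exp(-rT) * N(-d2) - S_0 * exp(-qT) * N(-d1)
N(-d1) = 0.51166279; N(-d2) = 0.64318615
P = 25.2400 * 0.97628571 * 0.64318615 - 23.4300 * 0.98363538 * 0.51166279 = 4.0570


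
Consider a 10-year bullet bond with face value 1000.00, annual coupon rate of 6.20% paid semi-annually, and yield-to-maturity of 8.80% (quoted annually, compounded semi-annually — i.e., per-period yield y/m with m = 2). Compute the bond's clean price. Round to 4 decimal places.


Answer: Price = 829.4220

Derivation:
Coupon per period c = face * coupon_rate / m = 31.000000
Periods per year m = 2; per-period yield y/m = 0.044000
Number of cashflows N = 20
Cashflows (t years, CF_t, discount factor 1/(1+y/m)^(m*t), PV):
  t = 0.5000: CF_t = 31.000000, DF = 0.957854, PV = 29.693487
  t = 1.0000: CF_t = 31.000000, DF = 0.917485, PV = 28.442037
  t = 1.5000: CF_t = 31.000000, DF = 0.878817, PV = 27.243330
  t = 2.0000: CF_t = 31.000000, DF = 0.841779, PV = 26.095144
  t = 2.5000: CF_t = 31.000000, DF = 0.806302, PV = 24.995349
  t = 3.0000: CF_t = 31.000000, DF = 0.772320, PV = 23.941905
  t = 3.5000: CF_t = 31.000000, DF = 0.739770, PV = 22.932859
  t = 4.0000: CF_t = 31.000000, DF = 0.708592, PV = 21.966340
  t = 4.5000: CF_t = 31.000000, DF = 0.678728, PV = 21.040556
  t = 5.0000: CF_t = 31.000000, DF = 0.650122, PV = 20.153789
  t = 5.5000: CF_t = 31.000000, DF = 0.622722, PV = 19.304396
  t = 6.0000: CF_t = 31.000000, DF = 0.596477, PV = 18.490800
  t = 6.5000: CF_t = 31.000000, DF = 0.571339, PV = 17.711495
  t = 7.0000: CF_t = 31.000000, DF = 0.547259, PV = 16.965033
  t = 7.5000: CF_t = 31.000000, DF = 0.524195, PV = 16.250032
  t = 8.0000: CF_t = 31.000000, DF = 0.502102, PV = 15.565165
  t = 8.5000: CF_t = 31.000000, DF = 0.480941, PV = 14.909161
  t = 9.0000: CF_t = 31.000000, DF = 0.460671, PV = 14.280806
  t = 9.5000: CF_t = 31.000000, DF = 0.441256, PV = 13.678933
  t = 10.0000: CF_t = 1031.000000, DF = 0.422659, PV = 435.761334
Price P = sum_t PV_t = 829.421950


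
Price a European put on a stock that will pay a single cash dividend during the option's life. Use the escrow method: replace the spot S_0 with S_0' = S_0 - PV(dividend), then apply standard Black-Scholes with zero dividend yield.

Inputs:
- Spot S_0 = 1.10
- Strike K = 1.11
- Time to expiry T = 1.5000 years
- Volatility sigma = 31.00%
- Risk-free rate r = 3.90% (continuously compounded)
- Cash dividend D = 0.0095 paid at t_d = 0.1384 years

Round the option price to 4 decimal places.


Answer: Price = 0.1400

Derivation:
PV(D) = D * exp(-r * t_d) = 0.0095 * 0.99461694 = 0.00944886
S_0' = S_0 - PV(D) = 1.1000 - 0.00944886 = 1.09055114
d1 = (ln(S_0'/K) + (r + sigma^2/2)*T) / (sigma*sqrt(T)) = 0.29735801
d2 = d1 - sigma*sqrt(T) = -0.08231290
exp(-rT) = 0.94317824
N(-d1) = 0.38309660; N(-d2) = 0.53280105
P = K * exp(-rT) * N(-d2) - S_0' * N(-d1) = 1.1100 * 0.94317824 * 0.53280105 - 1.09055114 * 0.38309660 = 0.1400


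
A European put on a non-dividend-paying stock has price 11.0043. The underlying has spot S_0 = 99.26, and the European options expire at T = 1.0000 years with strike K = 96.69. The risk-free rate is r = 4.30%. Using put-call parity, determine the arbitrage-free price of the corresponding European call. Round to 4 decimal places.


Answer: Call price = 17.6438

Derivation:
Put-call parity: C - P = S_0 * exp(-qT) - K * exp(-rT).
S_0 * exp(-qT) = 99.2600 * 1.00000000 = 99.26000000
K * exp(-rT) = 96.6900 * 0.95791139 = 92.62045231
C = P + S*exp(-qT) - K*exp(-rT)
C = 11.0043 + 99.26000000 - 92.62045231 = 17.6438


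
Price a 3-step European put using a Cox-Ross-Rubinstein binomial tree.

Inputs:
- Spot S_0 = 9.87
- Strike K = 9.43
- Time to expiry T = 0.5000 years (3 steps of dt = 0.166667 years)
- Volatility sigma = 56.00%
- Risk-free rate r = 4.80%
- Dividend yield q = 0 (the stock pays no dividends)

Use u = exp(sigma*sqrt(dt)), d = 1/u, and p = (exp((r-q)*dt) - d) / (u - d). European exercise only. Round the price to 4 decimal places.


Answer: Price = V(0,0) = 1.3026

Derivation:
dt = T/N = 0.166667
u = exp(sigma*sqrt(dt)) = 1.256863; d = 1/u = 0.795632
p = (exp((r-q)*dt) - d) / (u - d) = 0.460507
Discount per step: exp(-r*dt) = 0.992032
Stock lattice S(k, i) with i counting down-moves:
  k=0: S(0,0) = 9.8700
  k=1: S(1,0) = 12.4052; S(1,1) = 7.8529
  k=2: S(2,0) = 15.5917; S(2,1) = 9.8700; S(2,2) = 6.2480
  k=3: S(3,0) = 19.5966; S(3,1) = 12.4052; S(3,2) = 7.8529; S(3,3) = 4.9711
Terminal payoffs V(N, i) = max(K - S_T, 0):
  V(3,0) = 0.000000; V(3,1) = 0.000000; V(3,2) = 1.577116; V(3,3) = 4.458892
Backward induction: V(k, i) = exp(-r*dt) * [p * V(k+1, i) + (1-p) * V(k+1, i+1)].
  V(2,0) = exp(-r*dt) * [p*0.000000 + (1-p)*0.000000] = 0.000000
  V(2,1) = exp(-r*dt) * [p*0.000000 + (1-p)*1.577116] = 0.844063
  V(2,2) = exp(-r*dt) * [p*1.577116 + (1-p)*4.458892] = 3.106859
  V(1,0) = exp(-r*dt) * [p*0.000000 + (1-p)*0.844063] = 0.451737
  V(1,1) = exp(-r*dt) * [p*0.844063 + (1-p)*3.106859] = 2.048372
  V(0,0) = exp(-r*dt) * [p*0.451737 + (1-p)*2.048372] = 1.302647
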